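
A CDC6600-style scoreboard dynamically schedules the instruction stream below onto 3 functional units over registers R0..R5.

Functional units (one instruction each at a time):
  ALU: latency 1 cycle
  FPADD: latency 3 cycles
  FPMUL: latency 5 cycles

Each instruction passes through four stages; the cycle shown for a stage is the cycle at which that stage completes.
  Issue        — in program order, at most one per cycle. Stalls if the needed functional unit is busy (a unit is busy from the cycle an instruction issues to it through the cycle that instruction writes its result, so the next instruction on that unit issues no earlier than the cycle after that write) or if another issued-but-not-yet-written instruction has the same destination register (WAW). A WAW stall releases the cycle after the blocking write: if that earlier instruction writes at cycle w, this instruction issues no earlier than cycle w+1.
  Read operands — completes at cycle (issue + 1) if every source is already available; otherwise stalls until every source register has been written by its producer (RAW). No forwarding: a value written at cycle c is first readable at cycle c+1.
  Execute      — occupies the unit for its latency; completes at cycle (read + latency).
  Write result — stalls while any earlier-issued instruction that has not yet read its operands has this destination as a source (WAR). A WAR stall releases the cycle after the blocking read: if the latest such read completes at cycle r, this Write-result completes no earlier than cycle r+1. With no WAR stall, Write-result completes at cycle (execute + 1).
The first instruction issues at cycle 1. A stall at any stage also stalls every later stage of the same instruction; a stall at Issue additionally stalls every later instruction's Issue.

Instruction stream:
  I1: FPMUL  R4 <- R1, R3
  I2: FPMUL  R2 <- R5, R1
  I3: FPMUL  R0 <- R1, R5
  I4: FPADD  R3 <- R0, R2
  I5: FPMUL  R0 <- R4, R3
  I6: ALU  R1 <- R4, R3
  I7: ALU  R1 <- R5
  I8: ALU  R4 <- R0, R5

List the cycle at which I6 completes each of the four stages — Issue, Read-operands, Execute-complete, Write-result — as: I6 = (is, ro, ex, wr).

I1 -> (1, 2, 7, 8)
I2 -> (9, 10, 15, 16)  // struct: FPMUL busy until I1 writes@8
I3 -> (17, 18, 23, 24)  // struct: FPMUL busy until I2 writes@16
I4 -> (18, 25, 28, 29)  // RAW R0: wait I3 write@24
I5 -> (25, 30, 35, 36)  // struct: FPMUL busy until I3 writes@24, RAW R3: wait I4 write@29
I6 -> (26, 30, 31, 32)  // RAW R3: wait I4 write@29
I7 -> (33, 34, 35, 36)  // struct: ALU busy until I6 writes@32
I8 -> (37, 38, 39, 40)  // struct: ALU busy until I7 writes@36

I6 = (26, 30, 31, 32)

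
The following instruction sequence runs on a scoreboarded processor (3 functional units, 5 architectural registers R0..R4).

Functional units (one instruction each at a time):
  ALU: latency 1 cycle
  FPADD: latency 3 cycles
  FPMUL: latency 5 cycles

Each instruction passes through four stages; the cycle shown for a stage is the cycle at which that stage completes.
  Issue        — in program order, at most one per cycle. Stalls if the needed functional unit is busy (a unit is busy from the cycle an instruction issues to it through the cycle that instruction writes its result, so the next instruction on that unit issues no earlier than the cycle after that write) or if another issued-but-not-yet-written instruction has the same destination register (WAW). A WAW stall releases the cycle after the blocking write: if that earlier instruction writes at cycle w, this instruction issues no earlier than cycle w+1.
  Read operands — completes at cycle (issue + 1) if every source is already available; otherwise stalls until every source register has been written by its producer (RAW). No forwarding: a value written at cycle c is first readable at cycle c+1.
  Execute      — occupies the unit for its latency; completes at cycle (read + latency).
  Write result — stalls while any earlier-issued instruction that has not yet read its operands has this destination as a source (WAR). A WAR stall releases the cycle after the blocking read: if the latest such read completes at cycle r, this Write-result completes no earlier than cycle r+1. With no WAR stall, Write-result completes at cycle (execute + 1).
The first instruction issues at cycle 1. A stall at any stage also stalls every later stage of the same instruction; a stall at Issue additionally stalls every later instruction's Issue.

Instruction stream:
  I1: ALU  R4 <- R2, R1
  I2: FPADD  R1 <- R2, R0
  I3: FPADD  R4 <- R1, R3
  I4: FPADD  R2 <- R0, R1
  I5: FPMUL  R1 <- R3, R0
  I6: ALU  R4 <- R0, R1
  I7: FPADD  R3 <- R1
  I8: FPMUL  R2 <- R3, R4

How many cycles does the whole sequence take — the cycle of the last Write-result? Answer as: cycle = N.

cycle = 34

  I1 | 1 | 2 | 3 | 4
  I2 | 2 | 3 | 6 | 7
  I3 | 8 | 9 | 12 | 13   struct: FPADD busy until I2 writes@7
  I4 | 14 | 15 | 18 | 19   struct: FPADD busy until I3 writes@13
  I5 | 15 | 16 | 21 | 22
  I6 | 16 | 23 | 24 | 25   RAW R1: wait I5 write@22
  I7 | 20 | 23 | 26 | 27   struct: FPADD busy until I4 writes@19 · RAW R1: wait I5 write@22
  I8 | 23 | 28 | 33 | 34   struct: FPMUL busy until I5 writes@22 · RAW R3: wait I7 write@27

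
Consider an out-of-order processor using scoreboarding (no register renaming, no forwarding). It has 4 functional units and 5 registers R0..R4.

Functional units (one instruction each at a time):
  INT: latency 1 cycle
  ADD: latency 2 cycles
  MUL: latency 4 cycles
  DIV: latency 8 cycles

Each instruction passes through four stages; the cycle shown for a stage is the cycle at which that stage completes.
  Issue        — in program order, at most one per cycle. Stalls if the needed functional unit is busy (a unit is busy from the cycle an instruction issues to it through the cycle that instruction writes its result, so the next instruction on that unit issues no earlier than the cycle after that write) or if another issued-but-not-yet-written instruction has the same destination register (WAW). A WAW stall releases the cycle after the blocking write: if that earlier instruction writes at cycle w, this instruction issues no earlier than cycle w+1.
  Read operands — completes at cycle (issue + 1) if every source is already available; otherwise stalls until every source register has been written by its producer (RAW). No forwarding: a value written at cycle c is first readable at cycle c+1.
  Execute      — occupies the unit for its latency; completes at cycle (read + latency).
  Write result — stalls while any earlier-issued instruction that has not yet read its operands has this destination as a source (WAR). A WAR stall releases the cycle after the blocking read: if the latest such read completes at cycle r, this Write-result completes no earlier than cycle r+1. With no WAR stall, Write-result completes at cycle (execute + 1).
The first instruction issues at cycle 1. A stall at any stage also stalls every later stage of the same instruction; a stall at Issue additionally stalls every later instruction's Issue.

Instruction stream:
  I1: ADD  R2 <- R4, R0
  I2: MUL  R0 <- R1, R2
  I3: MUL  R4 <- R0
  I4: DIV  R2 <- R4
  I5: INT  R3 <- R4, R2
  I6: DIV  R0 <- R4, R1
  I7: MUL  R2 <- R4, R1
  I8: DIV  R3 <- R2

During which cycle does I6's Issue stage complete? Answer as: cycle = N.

cycle = 29

  I1 | 1 | 2 | 4 | 5
  I2 | 2 | 6 | 10 | 11   RAW R2: wait I1 write@5
  I3 | 12 | 13 | 17 | 18   struct: MUL busy until I2 writes@11
  I4 | 13 | 19 | 27 | 28   RAW R4: wait I3 write@18
  I5 | 14 | 29 | 30 | 31   RAW R2: wait I4 write@28
  I6 | 29 | 30 | 38 | 39   struct: DIV busy until I4 writes@28
  I7 | 30 | 31 | 35 | 36
  I8 | 40 | 41 | 49 | 50   struct: DIV busy until I6 writes@39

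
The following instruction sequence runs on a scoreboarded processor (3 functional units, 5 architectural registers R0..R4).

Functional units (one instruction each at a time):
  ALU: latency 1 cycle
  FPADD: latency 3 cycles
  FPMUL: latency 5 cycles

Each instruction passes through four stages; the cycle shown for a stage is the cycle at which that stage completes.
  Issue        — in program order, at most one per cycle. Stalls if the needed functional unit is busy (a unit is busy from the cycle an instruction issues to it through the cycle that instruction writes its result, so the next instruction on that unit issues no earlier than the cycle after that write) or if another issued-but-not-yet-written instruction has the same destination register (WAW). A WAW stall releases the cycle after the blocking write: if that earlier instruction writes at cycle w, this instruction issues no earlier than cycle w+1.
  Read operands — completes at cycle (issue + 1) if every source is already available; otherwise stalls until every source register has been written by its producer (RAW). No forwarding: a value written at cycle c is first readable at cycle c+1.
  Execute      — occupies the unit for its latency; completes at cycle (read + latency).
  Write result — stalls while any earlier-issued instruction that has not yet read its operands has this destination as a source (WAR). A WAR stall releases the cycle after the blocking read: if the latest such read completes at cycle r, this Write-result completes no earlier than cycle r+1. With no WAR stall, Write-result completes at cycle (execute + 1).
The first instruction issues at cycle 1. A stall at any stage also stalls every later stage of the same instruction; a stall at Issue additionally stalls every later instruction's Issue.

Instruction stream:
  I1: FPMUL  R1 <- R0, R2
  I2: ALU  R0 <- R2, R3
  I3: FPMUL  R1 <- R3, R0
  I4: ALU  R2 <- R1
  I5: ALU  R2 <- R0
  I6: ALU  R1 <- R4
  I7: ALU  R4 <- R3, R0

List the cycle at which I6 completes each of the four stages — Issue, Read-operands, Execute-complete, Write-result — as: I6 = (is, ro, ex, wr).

[1] I1 issues→FPMUL
[2] I1 reads · I2 issues→ALU
[3] I2 reads
[4] I2 exec-done
[5] I2 writes R0
[7] I1 exec-done
[8] I1 writes R1
[9] I3 issues→FPMUL
[10] I3 reads · I4 issues→ALU
[15] I3 exec-done
[16] I3 writes R1
[17] I4 reads
[18] I4 exec-done
[19] I4 writes R2
[20] I5 issues→ALU
[21] I5 reads
[22] I5 exec-done
[23] I5 writes R2
[24] I6 issues→ALU
[25] I6 reads
[26] I6 exec-done
[27] I6 writes R1
[28] I7 issues→ALU
[29] I7 reads
[30] I7 exec-done
[31] I7 writes R4

I6 = (24, 25, 26, 27)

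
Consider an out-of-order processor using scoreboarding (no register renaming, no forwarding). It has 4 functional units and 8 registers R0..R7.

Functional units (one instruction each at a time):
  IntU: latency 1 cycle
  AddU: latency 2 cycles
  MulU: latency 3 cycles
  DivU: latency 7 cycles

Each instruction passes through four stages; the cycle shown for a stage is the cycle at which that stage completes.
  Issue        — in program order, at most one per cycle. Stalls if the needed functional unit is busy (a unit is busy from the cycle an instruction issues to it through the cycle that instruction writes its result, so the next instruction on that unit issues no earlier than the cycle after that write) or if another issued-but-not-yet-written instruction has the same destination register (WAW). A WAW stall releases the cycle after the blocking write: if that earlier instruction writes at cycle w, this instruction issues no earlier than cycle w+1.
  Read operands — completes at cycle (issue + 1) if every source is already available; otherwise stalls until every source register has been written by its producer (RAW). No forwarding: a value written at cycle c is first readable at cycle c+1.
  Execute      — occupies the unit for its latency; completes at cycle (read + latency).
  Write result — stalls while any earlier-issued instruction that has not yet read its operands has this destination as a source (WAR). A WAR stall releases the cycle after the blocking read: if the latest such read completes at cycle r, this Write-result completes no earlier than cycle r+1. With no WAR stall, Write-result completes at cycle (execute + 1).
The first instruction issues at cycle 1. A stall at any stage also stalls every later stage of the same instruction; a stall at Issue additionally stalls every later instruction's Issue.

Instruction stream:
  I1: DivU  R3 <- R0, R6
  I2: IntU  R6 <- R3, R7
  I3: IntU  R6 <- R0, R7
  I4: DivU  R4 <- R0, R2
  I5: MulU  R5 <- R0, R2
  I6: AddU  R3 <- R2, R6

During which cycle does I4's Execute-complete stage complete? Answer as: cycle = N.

cycle = 23

1) issue 1, read 2, done 9, write 10
2) issue 2, read 11, done 12, write 13  <RAW R3: wait I1 write@10>
3) issue 14, read 15, done 16, write 17  <struct: IntU busy until I2 writes@13>
4) issue 15, read 16, done 23, write 24
5) issue 16, read 17, done 20, write 21
6) issue 17, read 18, done 20, write 21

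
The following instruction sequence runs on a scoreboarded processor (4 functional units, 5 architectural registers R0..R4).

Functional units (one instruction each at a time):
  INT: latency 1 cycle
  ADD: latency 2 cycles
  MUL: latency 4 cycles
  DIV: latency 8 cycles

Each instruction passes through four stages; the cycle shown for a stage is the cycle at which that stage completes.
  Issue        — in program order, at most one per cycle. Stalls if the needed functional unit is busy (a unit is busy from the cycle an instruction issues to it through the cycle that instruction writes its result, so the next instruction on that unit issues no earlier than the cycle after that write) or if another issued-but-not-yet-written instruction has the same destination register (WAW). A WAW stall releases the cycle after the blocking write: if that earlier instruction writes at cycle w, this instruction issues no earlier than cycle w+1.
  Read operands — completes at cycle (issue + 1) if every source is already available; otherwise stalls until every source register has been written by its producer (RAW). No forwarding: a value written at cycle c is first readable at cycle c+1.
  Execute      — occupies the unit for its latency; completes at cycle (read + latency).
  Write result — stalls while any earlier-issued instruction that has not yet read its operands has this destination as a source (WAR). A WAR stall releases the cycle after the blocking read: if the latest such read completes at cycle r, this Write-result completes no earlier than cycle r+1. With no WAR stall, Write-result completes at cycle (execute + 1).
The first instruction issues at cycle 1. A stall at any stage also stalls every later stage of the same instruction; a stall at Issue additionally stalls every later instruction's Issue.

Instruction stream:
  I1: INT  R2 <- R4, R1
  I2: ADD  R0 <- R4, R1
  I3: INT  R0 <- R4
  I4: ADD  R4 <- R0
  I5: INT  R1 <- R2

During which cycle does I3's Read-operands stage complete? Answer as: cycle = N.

cycle = 8

cycle 1: I1 dispatched to INT
cycle 2: I1 operands ready · I2 dispatched to ADD
cycle 3: I1 complete · I2 operands ready
cycle 4: R2←I1
cycle 5: I2 complete
cycle 6: R0←I2
cycle 7: I3 dispatched to INT
cycle 8: I3 operands ready · I4 dispatched to ADD
cycle 9: I3 complete
cycle 10: R0←I3
cycle 11: I4 operands ready · I5 dispatched to INT
cycle 12: I5 operands ready
cycle 13: I4 complete · I5 complete
cycle 14: R4←I4 · R1←I5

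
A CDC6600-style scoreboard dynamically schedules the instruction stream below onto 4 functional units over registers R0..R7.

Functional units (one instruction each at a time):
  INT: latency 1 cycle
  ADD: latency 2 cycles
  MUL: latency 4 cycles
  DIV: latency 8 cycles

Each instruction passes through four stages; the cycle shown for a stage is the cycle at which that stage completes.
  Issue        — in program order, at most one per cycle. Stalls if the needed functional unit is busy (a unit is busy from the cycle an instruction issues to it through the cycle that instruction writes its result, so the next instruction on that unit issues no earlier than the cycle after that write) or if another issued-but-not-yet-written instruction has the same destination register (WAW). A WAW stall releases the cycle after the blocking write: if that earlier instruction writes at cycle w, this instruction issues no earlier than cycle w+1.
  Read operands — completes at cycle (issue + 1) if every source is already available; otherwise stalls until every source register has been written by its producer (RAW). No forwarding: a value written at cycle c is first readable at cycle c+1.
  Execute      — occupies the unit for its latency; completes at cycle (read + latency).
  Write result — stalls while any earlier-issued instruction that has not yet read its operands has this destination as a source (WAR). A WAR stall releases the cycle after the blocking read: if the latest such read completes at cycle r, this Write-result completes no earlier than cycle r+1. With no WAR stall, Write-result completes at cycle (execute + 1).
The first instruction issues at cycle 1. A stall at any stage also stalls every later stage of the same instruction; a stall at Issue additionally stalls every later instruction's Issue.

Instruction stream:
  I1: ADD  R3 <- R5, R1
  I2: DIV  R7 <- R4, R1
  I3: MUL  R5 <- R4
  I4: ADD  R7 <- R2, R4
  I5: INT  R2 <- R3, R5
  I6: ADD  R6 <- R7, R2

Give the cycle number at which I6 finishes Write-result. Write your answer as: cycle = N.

cycle = 22

t=1  I1→ADD
t=2  I1 RO, I2→DIV
t=3  I2 RO, I3→MUL
t=4  I1 EX, I3 RO
t=5  I1 WR R3
t=8  I3 EX
t=9  I3 WR R5
t=11  I2 EX
t=12  I2 WR R7
t=13  I4→ADD
t=14  I4 RO, I5→INT
t=15  I5 RO
t=16  I4 EX, I5 EX
t=17  I4 WR R7, I5 WR R2
t=18  I6→ADD
t=19  I6 RO
t=21  I6 EX
t=22  I6 WR R6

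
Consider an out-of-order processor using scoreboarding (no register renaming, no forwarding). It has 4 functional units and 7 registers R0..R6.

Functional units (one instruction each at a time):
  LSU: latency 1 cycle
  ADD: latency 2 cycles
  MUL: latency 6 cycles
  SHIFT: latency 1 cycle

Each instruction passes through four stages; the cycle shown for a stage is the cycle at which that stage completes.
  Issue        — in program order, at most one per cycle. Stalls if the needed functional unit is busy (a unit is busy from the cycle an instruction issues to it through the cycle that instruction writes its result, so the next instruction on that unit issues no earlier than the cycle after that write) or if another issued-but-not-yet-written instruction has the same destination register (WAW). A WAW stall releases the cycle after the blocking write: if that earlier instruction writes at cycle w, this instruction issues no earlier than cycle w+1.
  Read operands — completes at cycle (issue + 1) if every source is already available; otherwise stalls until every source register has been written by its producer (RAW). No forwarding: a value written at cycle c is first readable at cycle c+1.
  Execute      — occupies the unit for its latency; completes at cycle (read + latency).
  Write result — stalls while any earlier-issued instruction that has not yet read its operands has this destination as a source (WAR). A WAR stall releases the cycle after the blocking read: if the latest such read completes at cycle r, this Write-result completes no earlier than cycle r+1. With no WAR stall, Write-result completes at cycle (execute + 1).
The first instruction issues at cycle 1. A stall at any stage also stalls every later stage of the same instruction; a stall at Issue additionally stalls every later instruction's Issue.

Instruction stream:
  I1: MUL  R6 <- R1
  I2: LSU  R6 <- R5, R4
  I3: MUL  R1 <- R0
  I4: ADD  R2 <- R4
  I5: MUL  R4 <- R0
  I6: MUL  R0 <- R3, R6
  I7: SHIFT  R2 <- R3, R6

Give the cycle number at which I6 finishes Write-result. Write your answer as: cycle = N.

[1] I1 issues→MUL
[2] I1 reads
[8] I1 exec-done
[9] I1 writes R6
[10] I2 issues→LSU
[11] I2 reads · I3 issues→MUL
[12] I2 exec-done · I3 reads · I4 issues→ADD
[13] I2 writes R6 · I4 reads
[15] I4 exec-done
[16] I4 writes R2
[18] I3 exec-done
[19] I3 writes R1
[20] I5 issues→MUL
[21] I5 reads
[27] I5 exec-done
[28] I5 writes R4
[29] I6 issues→MUL
[30] I6 reads · I7 issues→SHIFT
[31] I7 reads
[32] I7 exec-done
[33] I7 writes R2
[36] I6 exec-done
[37] I6 writes R0

cycle = 37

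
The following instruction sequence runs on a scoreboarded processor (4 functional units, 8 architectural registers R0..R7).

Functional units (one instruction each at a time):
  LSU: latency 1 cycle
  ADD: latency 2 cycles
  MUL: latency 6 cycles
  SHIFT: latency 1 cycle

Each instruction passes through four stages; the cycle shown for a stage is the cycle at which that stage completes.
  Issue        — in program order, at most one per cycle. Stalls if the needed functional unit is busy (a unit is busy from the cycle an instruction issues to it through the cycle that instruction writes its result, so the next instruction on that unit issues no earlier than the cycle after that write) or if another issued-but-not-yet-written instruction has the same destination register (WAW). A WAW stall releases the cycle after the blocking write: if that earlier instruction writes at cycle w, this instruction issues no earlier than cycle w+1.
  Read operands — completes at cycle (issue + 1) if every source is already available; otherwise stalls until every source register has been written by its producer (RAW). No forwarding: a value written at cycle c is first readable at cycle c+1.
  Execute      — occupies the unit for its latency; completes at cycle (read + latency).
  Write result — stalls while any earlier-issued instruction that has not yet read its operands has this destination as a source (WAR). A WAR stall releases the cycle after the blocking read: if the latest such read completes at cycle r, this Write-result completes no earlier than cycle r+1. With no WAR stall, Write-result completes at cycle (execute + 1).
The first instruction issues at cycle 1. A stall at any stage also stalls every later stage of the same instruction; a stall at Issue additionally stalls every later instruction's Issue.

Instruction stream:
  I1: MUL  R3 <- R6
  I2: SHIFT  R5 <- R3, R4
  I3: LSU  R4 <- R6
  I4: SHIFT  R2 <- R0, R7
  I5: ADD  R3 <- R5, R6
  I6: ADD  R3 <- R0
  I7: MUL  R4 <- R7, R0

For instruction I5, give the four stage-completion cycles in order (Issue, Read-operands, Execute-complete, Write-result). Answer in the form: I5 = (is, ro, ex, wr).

I1 -> (1, 2, 8, 9)
I2 -> (2, 10, 11, 12)  // RAW R3: wait I1 write@9
I3 -> (3, 4, 5, 11)  // WAR R4: wait I2 read@10
I4 -> (13, 14, 15, 16)  // struct: SHIFT busy until I2 writes@12
I5 -> (14, 15, 17, 18)
I6 -> (19, 20, 22, 23)  // struct: ADD busy until I5 writes@18
I7 -> (20, 21, 27, 28)

I5 = (14, 15, 17, 18)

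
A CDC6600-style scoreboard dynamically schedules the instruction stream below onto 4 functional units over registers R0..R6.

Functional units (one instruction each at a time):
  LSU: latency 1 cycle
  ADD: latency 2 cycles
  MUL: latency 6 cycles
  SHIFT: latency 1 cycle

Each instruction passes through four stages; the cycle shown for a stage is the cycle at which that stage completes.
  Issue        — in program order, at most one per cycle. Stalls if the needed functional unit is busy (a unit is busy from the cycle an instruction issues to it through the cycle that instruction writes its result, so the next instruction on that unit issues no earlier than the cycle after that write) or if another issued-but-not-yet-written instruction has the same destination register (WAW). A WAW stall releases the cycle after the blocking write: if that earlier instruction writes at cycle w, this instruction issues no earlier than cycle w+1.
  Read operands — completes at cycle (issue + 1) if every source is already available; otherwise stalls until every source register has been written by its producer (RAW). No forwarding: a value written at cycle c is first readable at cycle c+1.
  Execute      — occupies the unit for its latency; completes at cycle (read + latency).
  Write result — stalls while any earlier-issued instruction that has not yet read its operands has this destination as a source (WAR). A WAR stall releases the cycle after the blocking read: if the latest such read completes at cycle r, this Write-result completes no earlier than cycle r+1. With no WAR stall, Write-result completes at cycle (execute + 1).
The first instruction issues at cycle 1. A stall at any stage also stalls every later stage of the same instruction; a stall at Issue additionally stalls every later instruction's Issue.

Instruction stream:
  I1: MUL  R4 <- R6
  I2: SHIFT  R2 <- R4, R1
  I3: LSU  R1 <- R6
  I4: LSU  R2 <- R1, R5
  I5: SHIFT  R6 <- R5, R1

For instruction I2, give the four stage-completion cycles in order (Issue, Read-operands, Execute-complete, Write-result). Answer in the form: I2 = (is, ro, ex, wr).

I2 = (2, 10, 11, 12)

  I1 | 1 | 2 | 8 | 9
  I2 | 2 | 10 | 11 | 12   RAW R4: wait I1 write@9
  I3 | 3 | 4 | 5 | 11   WAR R1: wait I2 read@10
  I4 | 13 | 14 | 15 | 16   WAW R2: wait I2 write@12
  I5 | 14 | 15 | 16 | 17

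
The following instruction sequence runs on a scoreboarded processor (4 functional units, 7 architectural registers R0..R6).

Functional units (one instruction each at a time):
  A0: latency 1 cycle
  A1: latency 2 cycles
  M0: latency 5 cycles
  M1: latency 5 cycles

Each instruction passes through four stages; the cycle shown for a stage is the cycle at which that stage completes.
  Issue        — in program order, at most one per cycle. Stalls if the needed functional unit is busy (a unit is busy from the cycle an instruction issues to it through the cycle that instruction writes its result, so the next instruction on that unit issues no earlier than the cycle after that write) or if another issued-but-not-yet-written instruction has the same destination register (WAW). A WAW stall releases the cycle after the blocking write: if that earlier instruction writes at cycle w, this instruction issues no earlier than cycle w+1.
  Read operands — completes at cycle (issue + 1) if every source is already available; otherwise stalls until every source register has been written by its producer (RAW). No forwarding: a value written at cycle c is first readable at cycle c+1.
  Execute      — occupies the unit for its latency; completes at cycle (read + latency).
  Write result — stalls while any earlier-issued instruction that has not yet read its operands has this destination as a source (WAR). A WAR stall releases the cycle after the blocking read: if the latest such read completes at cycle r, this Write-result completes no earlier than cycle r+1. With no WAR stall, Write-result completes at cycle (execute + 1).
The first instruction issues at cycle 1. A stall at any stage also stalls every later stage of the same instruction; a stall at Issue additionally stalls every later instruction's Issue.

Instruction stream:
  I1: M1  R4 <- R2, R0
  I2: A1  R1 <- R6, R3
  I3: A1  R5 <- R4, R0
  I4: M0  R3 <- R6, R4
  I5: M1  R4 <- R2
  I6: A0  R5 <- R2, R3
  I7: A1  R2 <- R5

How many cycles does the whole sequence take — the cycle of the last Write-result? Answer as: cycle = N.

cycle = 22

[I1] 1/2/7/8
[I2] 2/3/5/6
[I3] 7/9/11/12  (struct: A1 busy until I2 writes@6; RAW R4: wait I1 write@8)
[I4] 8/9/14/15
[I5] 9/10/15/16
[I6] 13/16/17/18  (WAW R5: wait I3 write@12; RAW R3: wait I4 write@15)
[I7] 14/19/21/22  (RAW R5: wait I6 write@18)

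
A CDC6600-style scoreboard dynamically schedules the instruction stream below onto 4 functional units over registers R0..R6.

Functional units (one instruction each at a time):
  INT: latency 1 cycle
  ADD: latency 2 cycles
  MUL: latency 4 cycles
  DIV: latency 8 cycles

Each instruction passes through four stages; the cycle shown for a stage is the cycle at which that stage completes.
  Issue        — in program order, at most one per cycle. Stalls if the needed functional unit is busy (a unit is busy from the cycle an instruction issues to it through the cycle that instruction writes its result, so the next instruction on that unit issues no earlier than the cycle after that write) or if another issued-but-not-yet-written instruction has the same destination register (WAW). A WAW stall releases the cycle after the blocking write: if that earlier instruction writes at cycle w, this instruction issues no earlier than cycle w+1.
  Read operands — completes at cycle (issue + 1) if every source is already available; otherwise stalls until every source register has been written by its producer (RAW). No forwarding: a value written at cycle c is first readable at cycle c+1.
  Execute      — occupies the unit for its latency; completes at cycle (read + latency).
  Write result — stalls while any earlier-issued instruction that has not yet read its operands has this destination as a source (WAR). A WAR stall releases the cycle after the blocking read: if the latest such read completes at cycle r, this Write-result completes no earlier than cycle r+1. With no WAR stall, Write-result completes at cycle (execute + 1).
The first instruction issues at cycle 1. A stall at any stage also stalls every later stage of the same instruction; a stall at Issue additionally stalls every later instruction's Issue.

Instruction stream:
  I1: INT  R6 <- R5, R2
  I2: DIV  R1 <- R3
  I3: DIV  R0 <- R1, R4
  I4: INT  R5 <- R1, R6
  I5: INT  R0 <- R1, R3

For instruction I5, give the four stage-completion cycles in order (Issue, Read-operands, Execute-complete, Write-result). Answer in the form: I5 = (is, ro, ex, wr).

I1: IS=1 RO=2 EX=3 WR=4
I2: IS=2 RO=3 EX=11 WR=12
I3: IS=13 RO=14 EX=22 WR=23  [struct: DIV busy until I2 writes@12]
I4: IS=14 RO=15 EX=16 WR=17
I5: IS=24 RO=25 EX=26 WR=27  [WAW R0: wait I3 write@23]

I5 = (24, 25, 26, 27)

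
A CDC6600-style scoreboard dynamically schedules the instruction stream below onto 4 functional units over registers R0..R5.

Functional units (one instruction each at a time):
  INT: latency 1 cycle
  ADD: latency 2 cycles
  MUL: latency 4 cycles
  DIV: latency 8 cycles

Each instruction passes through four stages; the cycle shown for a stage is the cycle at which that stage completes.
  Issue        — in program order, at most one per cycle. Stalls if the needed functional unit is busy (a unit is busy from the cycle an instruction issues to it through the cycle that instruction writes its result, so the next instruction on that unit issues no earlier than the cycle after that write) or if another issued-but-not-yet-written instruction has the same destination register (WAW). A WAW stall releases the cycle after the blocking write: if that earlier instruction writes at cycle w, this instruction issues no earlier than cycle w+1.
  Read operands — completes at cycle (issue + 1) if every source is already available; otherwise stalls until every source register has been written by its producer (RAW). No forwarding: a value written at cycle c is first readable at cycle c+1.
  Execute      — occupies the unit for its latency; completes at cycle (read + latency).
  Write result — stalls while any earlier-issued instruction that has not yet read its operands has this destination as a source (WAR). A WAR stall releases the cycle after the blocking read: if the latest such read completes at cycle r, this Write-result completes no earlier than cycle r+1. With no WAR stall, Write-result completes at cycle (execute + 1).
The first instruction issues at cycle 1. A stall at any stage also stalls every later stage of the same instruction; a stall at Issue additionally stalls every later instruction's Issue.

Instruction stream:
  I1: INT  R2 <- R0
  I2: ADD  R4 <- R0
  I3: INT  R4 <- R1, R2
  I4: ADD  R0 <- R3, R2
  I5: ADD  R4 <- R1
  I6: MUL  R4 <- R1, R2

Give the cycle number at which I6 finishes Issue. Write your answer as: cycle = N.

cycle = 18

1) issue 1, read 2, done 3, write 4
2) issue 2, read 3, done 5, write 6
3) issue 7, read 8, done 9, write 10  <WAW R4: wait I2 write@6>
4) issue 8, read 9, done 11, write 12
5) issue 13, read 14, done 16, write 17  <struct: ADD busy until I4 writes@12>
6) issue 18, read 19, done 23, write 24  <WAW R4: wait I5 write@17>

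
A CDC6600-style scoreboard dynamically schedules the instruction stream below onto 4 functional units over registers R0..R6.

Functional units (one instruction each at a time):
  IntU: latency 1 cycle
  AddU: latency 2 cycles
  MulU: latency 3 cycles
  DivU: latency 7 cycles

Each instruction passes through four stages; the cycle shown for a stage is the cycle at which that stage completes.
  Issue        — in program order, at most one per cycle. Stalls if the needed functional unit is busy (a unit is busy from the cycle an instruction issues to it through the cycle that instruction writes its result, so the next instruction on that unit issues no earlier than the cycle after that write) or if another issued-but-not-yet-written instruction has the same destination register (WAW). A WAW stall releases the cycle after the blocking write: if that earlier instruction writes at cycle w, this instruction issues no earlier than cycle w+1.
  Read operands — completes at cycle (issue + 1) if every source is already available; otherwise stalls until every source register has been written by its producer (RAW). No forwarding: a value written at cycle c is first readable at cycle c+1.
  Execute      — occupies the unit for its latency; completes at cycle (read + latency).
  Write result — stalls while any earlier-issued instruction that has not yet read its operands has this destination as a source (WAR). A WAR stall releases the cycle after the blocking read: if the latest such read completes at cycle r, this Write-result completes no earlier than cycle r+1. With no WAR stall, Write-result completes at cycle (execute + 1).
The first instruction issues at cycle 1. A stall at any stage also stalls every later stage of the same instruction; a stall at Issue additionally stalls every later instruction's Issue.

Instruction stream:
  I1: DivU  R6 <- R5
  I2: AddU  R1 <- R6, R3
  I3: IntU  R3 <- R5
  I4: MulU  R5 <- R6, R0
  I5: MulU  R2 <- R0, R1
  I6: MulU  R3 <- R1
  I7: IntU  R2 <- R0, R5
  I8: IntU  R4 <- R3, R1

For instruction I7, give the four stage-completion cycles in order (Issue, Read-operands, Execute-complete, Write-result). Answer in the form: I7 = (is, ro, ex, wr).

I7 = (23, 24, 25, 26)

I1: IS=1 RO=2 EX=9 WR=10
I2: IS=2 RO=11 EX=13 WR=14  [RAW R6: wait I1 write@10]
I3: IS=3 RO=4 EX=5 WR=12  [WAR R3: wait I2 read@11]
I4: IS=4 RO=11 EX=14 WR=15  [RAW R6: wait I1 write@10]
I5: IS=16 RO=17 EX=20 WR=21  [struct: MulU busy until I4 writes@15]
I6: IS=22 RO=23 EX=26 WR=27  [struct: MulU busy until I5 writes@21]
I7: IS=23 RO=24 EX=25 WR=26
I8: IS=27 RO=28 EX=29 WR=30  [struct: IntU busy until I7 writes@26]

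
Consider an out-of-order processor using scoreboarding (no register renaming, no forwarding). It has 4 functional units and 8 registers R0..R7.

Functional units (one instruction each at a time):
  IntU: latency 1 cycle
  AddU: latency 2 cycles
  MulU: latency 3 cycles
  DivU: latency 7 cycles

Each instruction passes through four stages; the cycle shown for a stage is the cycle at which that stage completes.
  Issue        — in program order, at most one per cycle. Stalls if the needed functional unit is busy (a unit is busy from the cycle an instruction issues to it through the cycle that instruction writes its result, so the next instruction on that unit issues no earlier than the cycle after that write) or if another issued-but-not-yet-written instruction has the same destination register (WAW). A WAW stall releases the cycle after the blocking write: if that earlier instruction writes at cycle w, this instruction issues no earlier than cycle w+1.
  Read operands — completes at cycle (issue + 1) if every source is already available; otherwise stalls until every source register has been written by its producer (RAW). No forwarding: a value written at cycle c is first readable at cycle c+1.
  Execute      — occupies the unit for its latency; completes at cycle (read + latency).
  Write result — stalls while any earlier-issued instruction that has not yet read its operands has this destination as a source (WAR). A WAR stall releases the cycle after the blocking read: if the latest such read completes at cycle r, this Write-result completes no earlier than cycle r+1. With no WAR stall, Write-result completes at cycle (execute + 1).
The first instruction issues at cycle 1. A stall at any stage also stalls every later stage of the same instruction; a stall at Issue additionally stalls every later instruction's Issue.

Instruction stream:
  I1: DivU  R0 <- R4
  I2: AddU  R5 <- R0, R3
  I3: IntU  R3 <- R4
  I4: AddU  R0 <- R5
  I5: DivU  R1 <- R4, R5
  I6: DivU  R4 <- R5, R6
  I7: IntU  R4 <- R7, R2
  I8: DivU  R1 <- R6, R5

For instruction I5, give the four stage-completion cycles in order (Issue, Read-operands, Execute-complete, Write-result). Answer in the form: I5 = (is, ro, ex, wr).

I5 = (16, 17, 24, 25)

[I1] 1/2/9/10
[I2] 2/11/13/14  (RAW R0: wait I1 write@10)
[I3] 3/4/5/12  (WAR R3: wait I2 read@11)
[I4] 15/16/18/19  (struct: AddU busy until I2 writes@14)
[I5] 16/17/24/25
[I6] 26/27/34/35  (struct: DivU busy until I5 writes@25)
[I7] 36/37/38/39  (WAW R4: wait I6 write@35)
[I8] 37/38/45/46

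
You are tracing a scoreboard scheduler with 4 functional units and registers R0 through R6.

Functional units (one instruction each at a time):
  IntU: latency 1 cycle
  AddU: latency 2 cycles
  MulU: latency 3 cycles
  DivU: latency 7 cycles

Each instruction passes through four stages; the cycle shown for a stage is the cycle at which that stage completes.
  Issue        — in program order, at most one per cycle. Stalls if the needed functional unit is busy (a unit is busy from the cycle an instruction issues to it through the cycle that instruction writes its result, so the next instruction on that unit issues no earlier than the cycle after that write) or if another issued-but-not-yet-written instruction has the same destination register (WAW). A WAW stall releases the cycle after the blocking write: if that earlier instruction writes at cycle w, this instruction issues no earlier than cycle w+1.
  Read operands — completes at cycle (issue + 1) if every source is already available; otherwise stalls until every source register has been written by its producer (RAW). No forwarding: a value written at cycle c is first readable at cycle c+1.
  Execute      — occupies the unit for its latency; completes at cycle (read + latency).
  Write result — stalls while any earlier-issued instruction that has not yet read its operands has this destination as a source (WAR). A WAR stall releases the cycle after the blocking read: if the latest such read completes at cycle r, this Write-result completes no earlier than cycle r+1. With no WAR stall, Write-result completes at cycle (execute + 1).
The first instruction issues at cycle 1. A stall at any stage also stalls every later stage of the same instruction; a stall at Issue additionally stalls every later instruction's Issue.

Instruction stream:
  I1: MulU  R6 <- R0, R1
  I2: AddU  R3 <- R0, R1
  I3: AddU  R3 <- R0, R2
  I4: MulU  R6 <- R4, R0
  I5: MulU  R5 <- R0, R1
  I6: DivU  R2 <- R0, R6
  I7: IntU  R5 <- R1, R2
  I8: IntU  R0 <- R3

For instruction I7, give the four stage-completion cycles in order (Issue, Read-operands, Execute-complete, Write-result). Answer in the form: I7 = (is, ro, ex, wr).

I7 = (20, 25, 26, 27)

cycle 1: I1 dispatched to MulU
cycle 2: I1 operands ready, I2 dispatched to AddU
cycle 3: I2 operands ready
cycle 5: I1 complete, I2 complete
cycle 6: R6←I1, R3←I2
cycle 7: I3 dispatched to AddU
cycle 8: I3 operands ready, I4 dispatched to MulU
cycle 9: I4 operands ready
cycle 10: I3 complete
cycle 11: R3←I3
cycle 12: I4 complete
cycle 13: R6←I4
cycle 14: I5 dispatched to MulU
cycle 15: I5 operands ready, I6 dispatched to DivU
cycle 16: I6 operands ready
cycle 18: I5 complete
cycle 19: R5←I5
cycle 20: I7 dispatched to IntU
cycle 23: I6 complete
cycle 24: R2←I6
cycle 25: I7 operands ready
cycle 26: I7 complete
cycle 27: R5←I7
cycle 28: I8 dispatched to IntU
cycle 29: I8 operands ready
cycle 30: I8 complete
cycle 31: R0←I8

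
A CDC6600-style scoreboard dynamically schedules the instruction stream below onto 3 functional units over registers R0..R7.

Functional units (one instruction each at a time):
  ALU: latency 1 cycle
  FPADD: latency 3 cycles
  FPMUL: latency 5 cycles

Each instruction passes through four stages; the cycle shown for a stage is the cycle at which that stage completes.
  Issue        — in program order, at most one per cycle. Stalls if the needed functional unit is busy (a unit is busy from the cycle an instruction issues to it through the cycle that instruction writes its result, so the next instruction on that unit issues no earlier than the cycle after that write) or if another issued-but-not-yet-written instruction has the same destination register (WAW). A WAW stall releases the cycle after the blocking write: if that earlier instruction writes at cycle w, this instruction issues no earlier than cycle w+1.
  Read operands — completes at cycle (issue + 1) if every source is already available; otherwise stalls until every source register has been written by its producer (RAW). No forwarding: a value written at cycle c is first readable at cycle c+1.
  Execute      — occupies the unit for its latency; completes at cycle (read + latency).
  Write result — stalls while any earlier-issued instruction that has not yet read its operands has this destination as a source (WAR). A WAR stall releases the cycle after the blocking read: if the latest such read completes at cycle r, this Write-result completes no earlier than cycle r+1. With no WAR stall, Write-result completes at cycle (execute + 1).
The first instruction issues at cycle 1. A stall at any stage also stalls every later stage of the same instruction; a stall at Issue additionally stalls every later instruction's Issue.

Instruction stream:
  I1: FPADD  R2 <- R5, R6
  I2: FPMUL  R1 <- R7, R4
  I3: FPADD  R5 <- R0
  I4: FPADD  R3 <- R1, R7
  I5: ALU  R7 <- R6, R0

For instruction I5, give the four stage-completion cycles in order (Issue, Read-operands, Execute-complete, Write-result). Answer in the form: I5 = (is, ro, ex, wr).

I5 = (14, 15, 16, 17)

[1] I1→FPADD
[2] I1 RO, I2→FPMUL
[3] I2 RO
[5] I1 EX
[6] I1 WR R2
[7] I3→FPADD
[8] I2 EX, I3 RO
[9] I2 WR R1
[11] I3 EX
[12] I3 WR R5
[13] I4→FPADD
[14] I4 RO, I5→ALU
[15] I5 RO
[16] I5 EX
[17] I4 EX, I5 WR R7
[18] I4 WR R3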